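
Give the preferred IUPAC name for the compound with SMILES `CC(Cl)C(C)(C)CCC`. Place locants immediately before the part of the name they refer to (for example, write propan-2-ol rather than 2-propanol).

2-chloro-3,3-dimethylhexane

The longest carbon chain is 6 atoms: the parent is hexane.
Choose the numbering such that the substituent locant set {2,3,3} is lower than {4,4,5} at the first point of difference.
This places a chloro group at C-2; two methyl groups at C-3.
The substituents are ordered alphabetically, ignoring any di-/tri- multipliers.
Putting it together: 2-chloro-3,3-dimethylhexane.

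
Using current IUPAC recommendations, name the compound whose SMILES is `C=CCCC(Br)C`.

5-bromohex-1-ene

Counting along the main chain through the multiple bond gives 6 carbons: the parent is hexane.
A C=C double bond in the chain gives the infix -ene-.
Number the chain so that numbering from this end puts the double bond at C-1 rather than C-5.
With this numbering: the double bond between C-1 and C-2; a bromo group at C-5.
Putting it together: 5-bromohex-1-ene.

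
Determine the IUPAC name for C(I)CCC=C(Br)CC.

3-bromo-7-iodohept-3-ene

The longest chain bearing the multiple bond is 7 carbons long (heptane).
The chain contains a C=C double bond, so the unsaturation ending is -ene.
Choose the numbering such that numbering from this end puts the double bond at C-3 rather than C-4.
That gives the double bond between C-3 and C-4; a bromo group at C-3; an iodo group at C-7.
Substituent prefixes are cited in alphabetical order (multiplying prefixes like di-/tri- are ignored for ordering).
The name is 3-bromo-7-iodohept-3-ene.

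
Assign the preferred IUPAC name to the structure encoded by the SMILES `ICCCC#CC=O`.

6-iodohex-2-ynal

Counting along the main chain through the –CHO group and the multiple bond gives 6 carbons: the parent is hexane.
The highest-priority functional group is an aldehyde (terminal –CHO), so the name ends in -al.
There is one C≡C triple bond, indicated by the ending -yne.
The numbering direction is chosen so that the aldehyde carbon is C-1 by definition.
With this numbering: the triple bond between C-2 and C-3; an iodo group at C-6.
Putting it together: 6-iodohex-2-ynal.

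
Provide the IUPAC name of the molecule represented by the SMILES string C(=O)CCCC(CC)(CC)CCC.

Counting along the main chain through the –CHO group gives 8 carbons: the parent is octane.
The principal characteristic group is an aldehyde (terminal –CHO), named with the suffix -al.
Choose the numbering such that the aldehyde carbon is C-1 by definition.
This places two ethyl groups at C-5.
Assembling the pieces gives 5,5-diethyloctanal.

5,5-diethyloctanal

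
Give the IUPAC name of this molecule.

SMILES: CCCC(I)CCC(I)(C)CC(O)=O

3,6-diiodo-3-methylnonanoic acid

The longest chain bearing the –COOH group is 9 carbons long (nonane).
The principal characteristic group is a carboxylic acid (terminal –COOH), named with the suffix -oic acid.
Choose the numbering such that the carboxylic acid carbon is C-1 by definition.
This places iodo groups at C-3 and C-6; a methyl group at C-3.
Prefixes are listed alphabetically: iodo, methyl.
Assembling the pieces gives 3,6-diiodo-3-methylnonanoic acid.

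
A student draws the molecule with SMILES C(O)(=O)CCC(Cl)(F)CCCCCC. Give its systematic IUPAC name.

4-chloro-4-fluorodecanoic acid

The longest carbon chain that includes the –COOH group has 10 carbons, so the parent hydride is decane.
The highest-priority functional group is a carboxylic acid (terminal –COOH), so the name ends in -oic acid.
The numbering direction is chosen so that the carboxylic acid carbon is C-1 by definition.
That gives a chloro group at C-4; a fluoro group at C-4.
The substituents are ordered alphabetically, ignoring any di-/tri- multipliers.
Putting it together: 4-chloro-4-fluorodecanoic acid.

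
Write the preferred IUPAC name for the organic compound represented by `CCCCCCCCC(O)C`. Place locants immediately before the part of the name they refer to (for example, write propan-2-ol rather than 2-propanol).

decan-2-ol

Counting along the main chain through the –OH group gives 10 carbons: the parent is decane.
The highest-priority functional group is an alcohol (–OH), so the name ends in -ol.
Number the chain so that numbering from this end puts the hydroxyl group at C-2 rather than C-9.
That gives the hydroxyl at C-2.
Putting it together: decan-2-ol.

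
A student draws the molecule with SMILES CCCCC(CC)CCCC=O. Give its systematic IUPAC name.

5-ethylnonanal

Counting along the main chain through the –CHO group gives 9 carbons: the parent is nonane.
The highest-priority functional group is an aldehyde (terminal –CHO), so the name ends in -al.
The numbering direction is chosen so that the aldehyde carbon is C-1 by definition.
That gives an ethyl group at C-5.
Assembling the pieces gives 5-ethylnonanal.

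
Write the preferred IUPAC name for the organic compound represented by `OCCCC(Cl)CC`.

The longest carbon chain that includes the –OH group has 6 carbons, so the parent hydride is hexane.
An alcohol (–OH) is the principal characteristic group, giving the suffix -ol.
Number the chain so that numbering from this end puts the hydroxyl group at C-1 rather than C-6.
With this numbering: the hydroxyl at C-1; a chloro group at C-4.
Putting it together: 4-chlorohexan-1-ol.

4-chlorohexan-1-ol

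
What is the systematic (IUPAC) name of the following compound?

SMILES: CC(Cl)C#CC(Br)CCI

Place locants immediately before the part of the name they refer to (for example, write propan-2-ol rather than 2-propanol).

The longest carbon chain that includes the multiple bond has 7 carbons, so the parent hydride is heptane.
The chain contains a C≡C triple bond, so the unsaturation ending is -yne.
Number the chain so that numbering from this end puts the triple bond at C-3 rather than C-4.
With this numbering: the triple bond between C-3 and C-4; a bromo group at C-5; a chloro group at C-2; an iodo group at C-7.
Prefixes are listed alphabetically: bromo, chloro, iodo.
The name is 5-bromo-2-chloro-7-iodohept-3-yne.

5-bromo-2-chloro-7-iodohept-3-yne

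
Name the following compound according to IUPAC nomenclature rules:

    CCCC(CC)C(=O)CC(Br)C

Counting along the main chain through the carbonyl gives 8 carbons: the parent is octane.
The highest-priority functional group is a ketone (C=O on an internal carbon), so the name ends in -one.
Choose the numbering such that numbering from this end puts the carbonyl group at C-4 rather than C-5.
With this numbering: the carbonyl at C-4; a bromo group at C-2; an ethyl group at C-5.
Prefixes are listed alphabetically: bromo, ethyl.
The name is 2-bromo-5-ethyloctan-4-one.

2-bromo-5-ethyloctan-4-one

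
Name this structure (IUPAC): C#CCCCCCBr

The longest chain bearing the multiple bond is 7 carbons long (heptane).
The chain contains a C≡C triple bond, so the unsaturation ending is -yne.
Choose the numbering such that numbering from this end puts the triple bond at C-1 rather than C-6.
This places the triple bond between C-1 and C-2; a bromo group at C-7.
Assembling the pieces gives 7-bromohept-1-yne.

7-bromohept-1-yne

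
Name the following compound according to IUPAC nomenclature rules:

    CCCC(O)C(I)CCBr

1-bromo-3-iodoheptan-4-ol

The longest chain bearing the –OH group is 7 carbons long (heptane).
The highest-priority functional group is an alcohol (–OH), so the name ends in -ol.
The numbering direction is chosen so that the substituent locant set {1,3} is lower than {5,7} at the first point of difference.
With this numbering: the hydroxyl at C-4; a bromo group at C-1; an iodo group at C-3.
The substituents are ordered alphabetically, ignoring any di-/tri- multipliers.
The name is 1-bromo-3-iodoheptan-4-ol.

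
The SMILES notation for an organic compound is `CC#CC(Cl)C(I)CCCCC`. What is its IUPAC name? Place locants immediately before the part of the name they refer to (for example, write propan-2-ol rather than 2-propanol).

4-chloro-5-iododec-2-yne

Counting along the main chain through the multiple bond gives 10 carbons: the parent is decane.
A C≡C triple bond in the chain gives the infix -yne-.
Choose the numbering such that numbering from this end puts the triple bond at C-2 rather than C-8.
This places the triple bond between C-2 and C-3; a chloro group at C-4; an iodo group at C-5.
Substituent prefixes are cited in alphabetical order (multiplying prefixes like di-/tri- are ignored for ordering).
The name is 4-chloro-5-iododec-2-yne.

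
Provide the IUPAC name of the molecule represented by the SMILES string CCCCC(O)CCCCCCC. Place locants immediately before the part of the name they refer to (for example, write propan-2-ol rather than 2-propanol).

dodecan-5-ol

Counting along the main chain through the –OH group gives 12 carbons: the parent is dodecane.
The principal characteristic group is an alcohol (–OH), named with the suffix -ol.
Choose the numbering such that numbering from this end puts the hydroxyl group at C-5 rather than C-8.
This places the hydroxyl at C-5.
Putting it together: dodecan-5-ol.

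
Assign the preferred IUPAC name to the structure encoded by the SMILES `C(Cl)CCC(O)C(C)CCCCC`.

Counting along the main chain through the –OH group gives 10 carbons: the parent is decane.
The highest-priority functional group is an alcohol (–OH), so the name ends in -ol.
Choose the numbering such that numbering from this end puts the hydroxyl group at C-4 rather than C-7.
With this numbering: the hydroxyl at C-4; a chloro group at C-1; a methyl group at C-5.
The substituents are ordered alphabetically, ignoring any di-/tri- multipliers.
The name is 1-chloro-5-methyldecan-4-ol.

1-chloro-5-methyldecan-4-ol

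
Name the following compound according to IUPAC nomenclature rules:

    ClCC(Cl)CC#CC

Counting along the main chain through the multiple bond gives 6 carbons: the parent is hexane.
The chain contains a C≡C triple bond, so the unsaturation ending is -yne.
Choose the numbering such that numbering from this end puts the triple bond at C-2 rather than C-4.
With this numbering: the triple bond between C-2 and C-3; chloro groups at C-5 and C-6.
Putting it together: 5,6-dichlorohex-2-yne.

5,6-dichlorohex-2-yne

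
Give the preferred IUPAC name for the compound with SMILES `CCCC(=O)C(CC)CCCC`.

5-ethylnonan-4-one

Counting along the main chain through the carbonyl gives 9 carbons: the parent is nonane.
A ketone (C=O on an internal carbon) is the principal characteristic group, giving the suffix -one.
The numbering direction is chosen so that numbering from this end puts the carbonyl group at C-4 rather than C-6.
With this numbering: the carbonyl at C-4; an ethyl group at C-5.
The name is 5-ethylnonan-4-one.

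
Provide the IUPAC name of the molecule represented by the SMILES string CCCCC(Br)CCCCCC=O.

Counting along the main chain through the –CHO group gives 11 carbons: the parent is undecane.
The highest-priority functional group is an aldehyde (terminal –CHO), so the name ends in -al.
Choose the numbering such that the aldehyde carbon is C-1 by definition.
This places a bromo group at C-7.
Assembling the pieces gives 7-bromoundecanal.

7-bromoundecanal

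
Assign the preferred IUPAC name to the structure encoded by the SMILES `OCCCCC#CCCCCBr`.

The longest chain bearing the –OH group and the multiple bond is 10 carbons long (decane).
The principal characteristic group is an alcohol (–OH), named with the suffix -ol.
The chain contains a C≡C triple bond, so the unsaturation ending is -yne.
Number the chain so that numbering from this end puts the hydroxyl group at C-1 rather than C-10.
That gives the hydroxyl at C-1; the triple bond between C-5 and C-6; a bromo group at C-10.
The name is 10-bromodec-5-yn-1-ol.

10-bromodec-5-yn-1-ol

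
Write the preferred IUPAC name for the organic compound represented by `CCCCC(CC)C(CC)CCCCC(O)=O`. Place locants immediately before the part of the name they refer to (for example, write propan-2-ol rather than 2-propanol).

Counting along the main chain through the –COOH group gives 11 carbons: the parent is undecane.
The principal characteristic group is a carboxylic acid (terminal –COOH), named with the suffix -oic acid.
The numbering direction is chosen so that the carboxylic acid carbon is C-1 by definition.
This places ethyl groups at C-6 and C-7.
Assembling the pieces gives 6,7-diethylundecanoic acid.

6,7-diethylundecanoic acid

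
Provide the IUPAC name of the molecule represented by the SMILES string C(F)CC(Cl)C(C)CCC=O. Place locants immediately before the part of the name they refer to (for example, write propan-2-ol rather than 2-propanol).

The longest carbon chain that includes the –CHO group has 7 carbons, so the parent hydride is heptane.
The highest-priority functional group is an aldehyde (terminal –CHO), so the name ends in -al.
Number the chain so that the aldehyde carbon is C-1 by definition.
This places a chloro group at C-5; a fluoro group at C-7; a methyl group at C-4.
The substituents are ordered alphabetically, ignoring any di-/tri- multipliers.
The name is 5-chloro-7-fluoro-4-methylheptanal.

5-chloro-7-fluoro-4-methylheptanal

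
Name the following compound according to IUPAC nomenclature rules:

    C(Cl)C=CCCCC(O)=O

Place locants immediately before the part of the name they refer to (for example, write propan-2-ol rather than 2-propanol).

7-chlorohept-5-enoic acid

The longest carbon chain that includes the –COOH group and the multiple bond has 7 carbons, so the parent hydride is heptane.
The principal characteristic group is a carboxylic acid (terminal –COOH), named with the suffix -oic acid.
A C=C double bond in the chain gives the infix -ene-.
Choose the numbering such that the carboxylic acid carbon is C-1 by definition.
That gives the double bond between C-5 and C-6; a chloro group at C-7.
The name is 7-chlorohept-5-enoic acid.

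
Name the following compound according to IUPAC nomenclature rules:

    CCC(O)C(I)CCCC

4-iodooctan-3-ol

The longest carbon chain that includes the –OH group has 8 carbons, so the parent hydride is octane.
The highest-priority functional group is an alcohol (–OH), so the name ends in -ol.
The numbering direction is chosen so that numbering from this end puts the hydroxyl group at C-3 rather than C-6.
With this numbering: the hydroxyl at C-3; an iodo group at C-4.
The name is 4-iodooctan-3-ol.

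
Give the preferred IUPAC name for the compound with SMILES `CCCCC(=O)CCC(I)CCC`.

Counting along the main chain through the carbonyl gives 11 carbons: the parent is undecane.
The principal characteristic group is a ketone (C=O on an internal carbon), named with the suffix -one.
Choose the numbering such that numbering from this end puts the carbonyl group at C-5 rather than C-7.
This places the carbonyl at C-5; an iodo group at C-8.
The name is 8-iodoundecan-5-one.

8-iodoundecan-5-one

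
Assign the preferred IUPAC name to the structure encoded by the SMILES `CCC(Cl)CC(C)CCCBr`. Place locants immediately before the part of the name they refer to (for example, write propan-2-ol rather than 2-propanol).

1-bromo-6-chloro-4-methyloctane

The parent chain contains 8 carbons (octane).
Number the chain so that the substituent locant set {1,4,6} is lower than {3,5,8} at the first point of difference.
With this numbering: a bromo group at C-1; a chloro group at C-6; a methyl group at C-4.
Prefixes are listed alphabetically: bromo, chloro, methyl.
Assembling the pieces gives 1-bromo-6-chloro-4-methyloctane.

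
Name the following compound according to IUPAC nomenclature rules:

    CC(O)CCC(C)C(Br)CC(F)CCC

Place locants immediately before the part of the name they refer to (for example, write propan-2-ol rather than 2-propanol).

6-bromo-8-fluoro-5-methylundecan-2-ol

The longest chain bearing the –OH group is 11 carbons long (undecane).
The highest-priority functional group is an alcohol (–OH), so the name ends in -ol.
Choose the numbering such that numbering from this end puts the hydroxyl group at C-2 rather than C-10.
With this numbering: the hydroxyl at C-2; a bromo group at C-6; a fluoro group at C-8; a methyl group at C-5.
The substituents are ordered alphabetically, ignoring any di-/tri- multipliers.
Putting it together: 6-bromo-8-fluoro-5-methylundecan-2-ol.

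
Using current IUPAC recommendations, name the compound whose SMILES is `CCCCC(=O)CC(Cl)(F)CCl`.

Counting along the main chain through the carbonyl gives 8 carbons: the parent is octane.
The highest-priority functional group is a ketone (C=O on an internal carbon), so the name ends in -one.
Number the chain so that numbering from this end puts the carbonyl group at C-4 rather than C-5.
That gives the carbonyl at C-4; chloro groups at C-1 and C-2; a fluoro group at C-2.
The substituents are ordered alphabetically, ignoring any di-/tri- multipliers.
The name is 1,2-dichloro-2-fluorooctan-4-one.

1,2-dichloro-2-fluorooctan-4-one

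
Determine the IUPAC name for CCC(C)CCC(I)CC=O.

3-iodo-6-methyloctanal

Counting along the main chain through the –CHO group gives 8 carbons: the parent is octane.
The highest-priority functional group is an aldehyde (terminal –CHO), so the name ends in -al.
Choose the numbering such that the aldehyde carbon is C-1 by definition.
With this numbering: an iodo group at C-3; a methyl group at C-6.
The substituents are ordered alphabetically, ignoring any di-/tri- multipliers.
Putting it together: 3-iodo-6-methyloctanal.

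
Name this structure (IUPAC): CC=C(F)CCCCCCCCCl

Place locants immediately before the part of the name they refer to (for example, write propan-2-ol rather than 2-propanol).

The longest chain bearing the multiple bond is 11 carbons long (undecane).
A C=C double bond in the chain gives the infix -ene-.
Number the chain so that numbering from this end puts the double bond at C-2 rather than C-9.
That gives the double bond between C-2 and C-3; a chloro group at C-11; a fluoro group at C-3.
The substituents are ordered alphabetically, ignoring any di-/tri- multipliers.
The name is 11-chloro-3-fluoroundec-2-ene.

11-chloro-3-fluoroundec-2-ene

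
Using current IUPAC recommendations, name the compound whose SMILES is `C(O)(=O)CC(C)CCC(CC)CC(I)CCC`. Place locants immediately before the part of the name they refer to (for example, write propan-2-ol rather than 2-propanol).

6-ethyl-8-iodo-3-methylundecanoic acid

The longest carbon chain that includes the –COOH group has 11 carbons, so the parent hydride is undecane.
A carboxylic acid (terminal –COOH) is the principal characteristic group, giving the suffix -oic acid.
Number the chain so that the carboxylic acid carbon is C-1 by definition.
With this numbering: an ethyl group at C-6; an iodo group at C-8; a methyl group at C-3.
Substituent prefixes are cited in alphabetical order (multiplying prefixes like di-/tri- are ignored for ordering).
Putting it together: 6-ethyl-8-iodo-3-methylundecanoic acid.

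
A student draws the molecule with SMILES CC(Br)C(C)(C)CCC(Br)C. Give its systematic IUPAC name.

2,6-dibromo-3,3-dimethylheptane

The parent chain contains 7 carbons (heptane).
Choose the numbering such that the substituent locant set {2,3,3,6} is lower than {2,5,5,6} at the first point of difference.
This places bromo groups at C-2 and C-6; two methyl groups at C-3.
Prefixes are listed alphabetically: bromo, methyl.
The name is 2,6-dibromo-3,3-dimethylheptane.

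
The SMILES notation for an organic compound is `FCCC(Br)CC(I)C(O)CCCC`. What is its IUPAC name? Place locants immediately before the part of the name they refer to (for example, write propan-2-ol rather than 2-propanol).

The longest carbon chain that includes the –OH group has 10 carbons, so the parent hydride is decane.
The principal characteristic group is an alcohol (–OH), named with the suffix -ol.
Choose the numbering such that numbering from this end puts the hydroxyl group at C-5 rather than C-6.
That gives the hydroxyl at C-5; a bromo group at C-8; a fluoro group at C-10; an iodo group at C-6.
Prefixes are listed alphabetically: bromo, fluoro, iodo.
The name is 8-bromo-10-fluoro-6-iododecan-5-ol.

8-bromo-10-fluoro-6-iododecan-5-ol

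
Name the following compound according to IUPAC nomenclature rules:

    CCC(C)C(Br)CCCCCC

4-bromo-3-methyldecane

The longest continuous carbon chain has 10 atoms, so the parent hydride is decane.
Choose the numbering such that the substituent locant set {3,4} is lower than {7,8} at the first point of difference.
With this numbering: a bromo group at C-4; a methyl group at C-3.
Substituent prefixes are cited in alphabetical order (multiplying prefixes like di-/tri- are ignored for ordering).
The name is 4-bromo-3-methyldecane.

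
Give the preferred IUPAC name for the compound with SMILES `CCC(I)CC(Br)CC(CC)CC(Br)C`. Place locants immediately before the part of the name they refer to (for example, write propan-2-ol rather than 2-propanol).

The parent chain contains 10 carbons (decane).
The numbering direction is chosen so that the substituent locant set {2,4,6,8} is lower than {3,5,7,9} at the first point of difference.
That gives bromo groups at C-2 and C-6; an ethyl group at C-4; an iodo group at C-8.
The substituents are ordered alphabetically, ignoring any di-/tri- multipliers.
Putting it together: 2,6-dibromo-4-ethyl-8-iododecane.

2,6-dibromo-4-ethyl-8-iododecane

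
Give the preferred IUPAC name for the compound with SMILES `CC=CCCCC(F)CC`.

Counting along the main chain through the multiple bond gives 9 carbons: the parent is nonane.
There is one C=C double bond, indicated by the ending -ene.
Choose the numbering such that numbering from this end puts the double bond at C-2 rather than C-7.
This places the double bond between C-2 and C-3; a fluoro group at C-7.
The name is 7-fluoronon-2-ene.

7-fluoronon-2-ene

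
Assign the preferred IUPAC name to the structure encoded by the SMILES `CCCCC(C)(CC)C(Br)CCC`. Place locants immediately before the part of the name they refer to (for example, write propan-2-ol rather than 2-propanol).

The parent chain contains 9 carbons (nonane).
The numbering direction is chosen so that the substituent locant set {4,5,5} is lower than {5,5,6} at the first point of difference.
With this numbering: a bromo group at C-4; an ethyl group at C-5; a methyl group at C-5.
The substituents are ordered alphabetically, ignoring any di-/tri- multipliers.
The name is 4-bromo-5-ethyl-5-methylnonane.

4-bromo-5-ethyl-5-methylnonane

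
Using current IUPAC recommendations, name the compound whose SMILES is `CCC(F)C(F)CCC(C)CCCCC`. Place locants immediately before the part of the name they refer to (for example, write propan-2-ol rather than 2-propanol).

3,4-difluoro-7-methyldodecane

The longest continuous carbon chain has 12 atoms, so the parent hydride is dodecane.
The numbering direction is chosen so that the substituent locant set {3,4,7} is lower than {6,9,10} at the first point of difference.
That gives fluoro groups at C-3 and C-4; a methyl group at C-7.
Substituent prefixes are cited in alphabetical order (multiplying prefixes like di-/tri- are ignored for ordering).
Assembling the pieces gives 3,4-difluoro-7-methyldodecane.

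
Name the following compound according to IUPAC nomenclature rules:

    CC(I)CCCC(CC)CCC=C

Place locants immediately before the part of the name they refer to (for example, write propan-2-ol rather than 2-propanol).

5-ethyl-9-iododec-1-ene

Counting along the main chain through the multiple bond gives 10 carbons: the parent is decane.
A C=C double bond in the chain gives the infix -ene-.
The numbering direction is chosen so that numbering from this end puts the double bond at C-1 rather than C-9.
With this numbering: the double bond between C-1 and C-2; an ethyl group at C-5; an iodo group at C-9.
Substituent prefixes are cited in alphabetical order (multiplying prefixes like di-/tri- are ignored for ordering).
Assembling the pieces gives 5-ethyl-9-iododec-1-ene.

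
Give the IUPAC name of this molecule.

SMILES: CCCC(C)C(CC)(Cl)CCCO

Counting along the main chain through the –OH group gives 8 carbons: the parent is octane.
The principal characteristic group is an alcohol (–OH), named with the suffix -ol.
Choose the numbering such that numbering from this end puts the hydroxyl group at C-1 rather than C-8.
That gives the hydroxyl at C-1; a chloro group at C-4; an ethyl group at C-4; a methyl group at C-5.
Substituent prefixes are cited in alphabetical order (multiplying prefixes like di-/tri- are ignored for ordering).
Assembling the pieces gives 4-chloro-4-ethyl-5-methyloctan-1-ol.

4-chloro-4-ethyl-5-methyloctan-1-ol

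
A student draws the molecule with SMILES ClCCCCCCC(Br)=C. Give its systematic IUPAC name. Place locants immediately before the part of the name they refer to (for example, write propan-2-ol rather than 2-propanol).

Counting along the main chain through the multiple bond gives 8 carbons: the parent is octane.
There is one C=C double bond, indicated by the ending -ene.
Choose the numbering such that numbering from this end puts the double bond at C-1 rather than C-7.
That gives the double bond between C-1 and C-2; a bromo group at C-2; a chloro group at C-8.
Prefixes are listed alphabetically: bromo, chloro.
Assembling the pieces gives 2-bromo-8-chlorooct-1-ene.

2-bromo-8-chlorooct-1-ene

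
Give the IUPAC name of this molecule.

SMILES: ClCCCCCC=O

6-chlorohexanal

The longest chain bearing the –CHO group is 6 carbons long (hexane).
The highest-priority functional group is an aldehyde (terminal –CHO), so the name ends in -al.
Choose the numbering such that the aldehyde carbon is C-1 by definition.
This places a chloro group at C-6.
Assembling the pieces gives 6-chlorohexanal.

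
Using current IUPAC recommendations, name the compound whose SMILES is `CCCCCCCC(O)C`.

Counting along the main chain through the –OH group gives 9 carbons: the parent is nonane.
The principal characteristic group is an alcohol (–OH), named with the suffix -ol.
Choose the numbering such that numbering from this end puts the hydroxyl group at C-2 rather than C-8.
This places the hydroxyl at C-2.
Assembling the pieces gives nonan-2-ol.

nonan-2-ol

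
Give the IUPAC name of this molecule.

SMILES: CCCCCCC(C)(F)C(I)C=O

The longest carbon chain that includes the –CHO group has 9 carbons, so the parent hydride is nonane.
The highest-priority functional group is an aldehyde (terminal –CHO), so the name ends in -al.
Number the chain so that the aldehyde carbon is C-1 by definition.
This places a fluoro group at C-3; an iodo group at C-2; a methyl group at C-3.
Prefixes are listed alphabetically: fluoro, iodo, methyl.
The name is 3-fluoro-2-iodo-3-methylnonanal.

3-fluoro-2-iodo-3-methylnonanal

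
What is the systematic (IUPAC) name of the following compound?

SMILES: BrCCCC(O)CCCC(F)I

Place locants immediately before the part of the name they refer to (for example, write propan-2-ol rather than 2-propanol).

Counting along the main chain through the –OH group gives 8 carbons: the parent is octane.
An alcohol (–OH) is the principal characteristic group, giving the suffix -ol.
The numbering direction is chosen so that numbering from this end puts the hydroxyl group at C-4 rather than C-5.
That gives the hydroxyl at C-4; a bromo group at C-1; a fluoro group at C-8; an iodo group at C-8.
The substituents are ordered alphabetically, ignoring any di-/tri- multipliers.
Putting it together: 1-bromo-8-fluoro-8-iodooctan-4-ol.

1-bromo-8-fluoro-8-iodooctan-4-ol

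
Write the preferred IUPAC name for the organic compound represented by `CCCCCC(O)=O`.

The longest chain bearing the –COOH group is 6 carbons long (hexane).
The principal characteristic group is a carboxylic acid (terminal –COOH), named with the suffix -oic acid.
Choose the numbering such that the carboxylic acid carbon is C-1 by definition.
Putting it together: hexanoic acid.

hexanoic acid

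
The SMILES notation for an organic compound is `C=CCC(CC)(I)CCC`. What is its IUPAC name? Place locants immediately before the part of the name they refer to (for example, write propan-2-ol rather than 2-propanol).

4-ethyl-4-iodohept-1-ene

The longest carbon chain that includes the multiple bond has 7 carbons, so the parent hydride is heptane.
A C=C double bond in the chain gives the infix -ene-.
Number the chain so that numbering from this end puts the double bond at C-1 rather than C-6.
That gives the double bond between C-1 and C-2; an ethyl group at C-4; an iodo group at C-4.
Prefixes are listed alphabetically: ethyl, iodo.
The name is 4-ethyl-4-iodohept-1-ene.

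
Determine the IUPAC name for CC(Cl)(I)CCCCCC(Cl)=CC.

Counting along the main chain through the multiple bond gives 10 carbons: the parent is decane.
The chain contains a C=C double bond, so the unsaturation ending is -ene.
Choose the numbering such that numbering from this end puts the double bond at C-2 rather than C-8.
With this numbering: the double bond between C-2 and C-3; chloro groups at C-3 and C-9; an iodo group at C-9.
The substituents are ordered alphabetically, ignoring any di-/tri- multipliers.
The name is 3,9-dichloro-9-iododec-2-ene.

3,9-dichloro-9-iododec-2-ene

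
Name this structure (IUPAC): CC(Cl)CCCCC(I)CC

The parent chain contains 9 carbons (nonane).
The numbering direction is chosen so that the substituent locant set {2,7} is lower than {3,8} at the first point of difference.
With this numbering: a chloro group at C-2; an iodo group at C-7.
The substituents are ordered alphabetically, ignoring any di-/tri- multipliers.
Assembling the pieces gives 2-chloro-7-iodononane.

2-chloro-7-iodononane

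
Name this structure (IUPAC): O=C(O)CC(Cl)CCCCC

The longest chain bearing the –COOH group is 8 carbons long (octane).
A carboxylic acid (terminal –COOH) is the principal characteristic group, giving the suffix -oic acid.
Choose the numbering such that the carboxylic acid carbon is C-1 by definition.
That gives a chloro group at C-3.
Putting it together: 3-chlorooctanoic acid.

3-chlorooctanoic acid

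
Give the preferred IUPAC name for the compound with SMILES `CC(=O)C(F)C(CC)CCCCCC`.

Counting along the main chain through the carbonyl gives 10 carbons: the parent is decane.
The highest-priority functional group is a ketone (C=O on an internal carbon), so the name ends in -one.
The numbering direction is chosen so that numbering from this end puts the carbonyl group at C-2 rather than C-9.
That gives the carbonyl at C-2; an ethyl group at C-4; a fluoro group at C-3.
Substituent prefixes are cited in alphabetical order (multiplying prefixes like di-/tri- are ignored for ordering).
Assembling the pieces gives 4-ethyl-3-fluorodecan-2-one.

4-ethyl-3-fluorodecan-2-one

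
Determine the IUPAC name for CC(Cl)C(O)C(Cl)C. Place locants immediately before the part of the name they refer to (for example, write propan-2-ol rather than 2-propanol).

2,4-dichloropentan-3-ol

The longest chain bearing the –OH group is 5 carbons long (pentane).
The principal characteristic group is an alcohol (–OH), named with the suffix -ol.
Both numbering directions give the same locant set; either may be used.
With this numbering: the hydroxyl at C-3; chloro groups at C-2 and C-4.
Assembling the pieces gives 2,4-dichloropentan-3-ol.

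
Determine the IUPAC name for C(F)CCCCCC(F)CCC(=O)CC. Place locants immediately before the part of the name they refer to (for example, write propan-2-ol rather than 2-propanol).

The longest carbon chain that includes the carbonyl has 12 carbons, so the parent hydride is dodecane.
The highest-priority functional group is a ketone (C=O on an internal carbon), so the name ends in -one.
Number the chain so that numbering from this end puts the carbonyl group at C-3 rather than C-10.
This places the carbonyl at C-3; fluoro groups at C-6 and C-12.
Putting it together: 6,12-difluorododecan-3-one.

6,12-difluorododecan-3-one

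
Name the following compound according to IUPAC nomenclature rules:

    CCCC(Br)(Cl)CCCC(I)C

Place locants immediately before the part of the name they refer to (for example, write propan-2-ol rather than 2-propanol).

The longest continuous carbon chain has 9 atoms, so the parent hydride is nonane.
Number the chain so that the substituent locant set {2,6,6} is lower than {4,4,8} at the first point of difference.
With this numbering: a bromo group at C-6; a chloro group at C-6; an iodo group at C-2.
The substituents are ordered alphabetically, ignoring any di-/tri- multipliers.
Putting it together: 6-bromo-6-chloro-2-iodononane.

6-bromo-6-chloro-2-iodononane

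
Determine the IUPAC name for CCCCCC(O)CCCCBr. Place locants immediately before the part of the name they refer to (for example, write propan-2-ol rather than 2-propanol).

Counting along the main chain through the –OH group gives 10 carbons: the parent is decane.
The principal characteristic group is an alcohol (–OH), named with the suffix -ol.
Choose the numbering such that numbering from this end puts the hydroxyl group at C-5 rather than C-6.
With this numbering: the hydroxyl at C-5; a bromo group at C-1.
Assembling the pieces gives 1-bromodecan-5-ol.

1-bromodecan-5-ol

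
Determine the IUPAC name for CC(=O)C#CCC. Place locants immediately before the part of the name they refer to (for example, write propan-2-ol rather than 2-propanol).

The longest chain bearing the carbonyl and the multiple bond is 6 carbons long (hexane).
The principal characteristic group is a ketone (C=O on an internal carbon), named with the suffix -one.
The chain contains a C≡C triple bond, so the unsaturation ending is -yne.
Choose the numbering such that numbering from this end puts the carbonyl group at C-2 rather than C-5.
That gives the carbonyl at C-2; the triple bond between C-3 and C-4.
Assembling the pieces gives hex-3-yn-2-one.

hex-3-yn-2-one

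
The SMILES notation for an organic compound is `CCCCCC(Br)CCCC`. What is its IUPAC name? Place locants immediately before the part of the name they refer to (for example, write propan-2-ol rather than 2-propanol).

The longest carbon chain is 10 atoms: the parent is decane.
Number the chain so that the substituent locant set {5} is lower than {6} at the first point of difference.
That gives a bromo group at C-5.
The name is 5-bromodecane.

5-bromodecane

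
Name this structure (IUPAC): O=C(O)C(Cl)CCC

2-chloropentanoic acid

The longest chain bearing the –COOH group is 5 carbons long (pentane).
The principal characteristic group is a carboxylic acid (terminal –COOH), named with the suffix -oic acid.
Number the chain so that the carboxylic acid carbon is C-1 by definition.
That gives a chloro group at C-2.
The name is 2-chloropentanoic acid.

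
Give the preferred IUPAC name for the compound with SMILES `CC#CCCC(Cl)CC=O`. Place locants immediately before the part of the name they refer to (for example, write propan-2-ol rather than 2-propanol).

The longest carbon chain that includes the –CHO group and the multiple bond has 8 carbons, so the parent hydride is octane.
An aldehyde (terminal –CHO) is the principal characteristic group, giving the suffix -al.
There is one C≡C triple bond, indicated by the ending -yne.
The numbering direction is chosen so that the aldehyde carbon is C-1 by definition.
That gives the triple bond between C-6 and C-7; a chloro group at C-3.
Assembling the pieces gives 3-chlorooct-6-ynal.

3-chlorooct-6-ynal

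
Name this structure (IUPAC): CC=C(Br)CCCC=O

5-bromohept-5-enal

Counting along the main chain through the –CHO group and the multiple bond gives 7 carbons: the parent is heptane.
An aldehyde (terminal –CHO) is the principal characteristic group, giving the suffix -al.
The chain contains a C=C double bond, so the unsaturation ending is -ene.
Choose the numbering such that the aldehyde carbon is C-1 by definition.
With this numbering: the double bond between C-5 and C-6; a bromo group at C-5.
Assembling the pieces gives 5-bromohept-5-enal.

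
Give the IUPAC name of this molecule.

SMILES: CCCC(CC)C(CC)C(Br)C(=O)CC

The longest chain bearing the carbonyl is 9 carbons long (nonane).
A ketone (C=O on an internal carbon) is the principal characteristic group, giving the suffix -one.
Choose the numbering such that numbering from this end puts the carbonyl group at C-3 rather than C-7.
This places the carbonyl at C-3; a bromo group at C-4; ethyl groups at C-5 and C-6.
The substituents are ordered alphabetically, ignoring any di-/tri- multipliers.
Assembling the pieces gives 4-bromo-5,6-diethylnonan-3-one.

4-bromo-5,6-diethylnonan-3-one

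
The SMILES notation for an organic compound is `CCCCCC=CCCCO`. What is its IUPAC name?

Counting along the main chain through the –OH group and the multiple bond gives 10 carbons: the parent is decane.
The highest-priority functional group is an alcohol (–OH), so the name ends in -ol.
A C=C double bond in the chain gives the infix -ene-.
The numbering direction is chosen so that numbering from this end puts the hydroxyl group at C-1 rather than C-10.
With this numbering: the hydroxyl at C-1; the double bond between C-4 and C-5.
The name is dec-4-en-1-ol.

dec-4-en-1-ol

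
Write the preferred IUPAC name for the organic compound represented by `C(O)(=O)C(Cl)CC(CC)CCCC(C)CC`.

2-chloro-4-ethyl-8-methyldecanoic acid

Counting along the main chain through the –COOH group gives 10 carbons: the parent is decane.
The principal characteristic group is a carboxylic acid (terminal –COOH), named with the suffix -oic acid.
Number the chain so that the carboxylic acid carbon is C-1 by definition.
With this numbering: a chloro group at C-2; an ethyl group at C-4; a methyl group at C-8.
Prefixes are listed alphabetically: chloro, ethyl, methyl.
Putting it together: 2-chloro-4-ethyl-8-methyldecanoic acid.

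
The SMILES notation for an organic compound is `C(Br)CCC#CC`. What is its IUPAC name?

6-bromohex-2-yne

The longest chain bearing the multiple bond is 6 carbons long (hexane).
A C≡C triple bond in the chain gives the infix -yne-.
The numbering direction is chosen so that numbering from this end puts the triple bond at C-2 rather than C-4.
This places the triple bond between C-2 and C-3; a bromo group at C-6.
Putting it together: 6-bromohex-2-yne.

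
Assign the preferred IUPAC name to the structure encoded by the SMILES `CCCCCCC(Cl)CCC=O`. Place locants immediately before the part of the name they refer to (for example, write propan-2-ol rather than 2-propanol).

Counting along the main chain through the –CHO group gives 10 carbons: the parent is decane.
An aldehyde (terminal –CHO) is the principal characteristic group, giving the suffix -al.
The numbering direction is chosen so that the aldehyde carbon is C-1 by definition.
With this numbering: a chloro group at C-4.
The name is 4-chlorodecanal.

4-chlorodecanal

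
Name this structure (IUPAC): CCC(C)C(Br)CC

The longest continuous carbon chain has 6 atoms, so the parent hydride is hexane.
The numbering direction is chosen so that the locant sets are identical either way, so the alphabetically earlier bromo substituent takes the lower locant (3 rather than 4).
That gives a bromo group at C-3; a methyl group at C-4.
The substituents are ordered alphabetically, ignoring any di-/tri- multipliers.
Assembling the pieces gives 3-bromo-4-methylhexane.

3-bromo-4-methylhexane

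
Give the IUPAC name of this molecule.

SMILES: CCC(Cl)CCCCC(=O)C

The longest chain bearing the carbonyl is 9 carbons long (nonane).
The highest-priority functional group is a ketone (C=O on an internal carbon), so the name ends in -one.
Number the chain so that numbering from this end puts the carbonyl group at C-2 rather than C-8.
This places the carbonyl at C-2; a chloro group at C-7.
Putting it together: 7-chlorononan-2-one.

7-chlorononan-2-one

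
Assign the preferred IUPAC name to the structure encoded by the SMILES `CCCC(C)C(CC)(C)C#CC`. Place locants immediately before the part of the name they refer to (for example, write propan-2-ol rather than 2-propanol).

4-ethyl-4,5-dimethyloct-2-yne

The longest chain bearing the multiple bond is 8 carbons long (octane).
There is one C≡C triple bond, indicated by the ending -yne.
Number the chain so that numbering from this end puts the triple bond at C-2 rather than C-6.
That gives the triple bond between C-2 and C-3; an ethyl group at C-4; methyl groups at C-4 and C-5.
The substituents are ordered alphabetically, ignoring any di-/tri- multipliers.
Assembling the pieces gives 4-ethyl-4,5-dimethyloct-2-yne.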